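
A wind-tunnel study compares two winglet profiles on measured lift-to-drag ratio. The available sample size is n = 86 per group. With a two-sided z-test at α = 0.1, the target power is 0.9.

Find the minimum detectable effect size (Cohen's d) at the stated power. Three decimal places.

Need Φ(δ − 1.645) = 0.9, so δ = 1.645 + 1.282 = 2.926.
(The second rejection-region term Φ(−δ − z_{α/2}) is negligible and dropped.)
δ = d·√(n/2) ⇒ d = δ/√(n/2) = 2.926/√(86/2) = 0.4463.

d ≈ 0.446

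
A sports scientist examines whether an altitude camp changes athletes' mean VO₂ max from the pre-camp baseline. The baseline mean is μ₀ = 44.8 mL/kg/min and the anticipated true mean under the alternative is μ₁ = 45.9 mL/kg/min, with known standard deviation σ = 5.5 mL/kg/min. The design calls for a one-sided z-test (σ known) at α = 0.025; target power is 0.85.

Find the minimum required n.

Standardized effect: d = |μ₁ − μ₀| / σ = |45.9 − 44.8| / 5.5 = 0.2000
Set Φ(δ − 1.960) = 0.85; then δ − 1.960 = Φ⁻¹(0.85) = 1.036, giving δ = 2.996.
δ = d·√n ⇒ n = (δ/d)² = (2.996 / 0.2000)² = 224.46.
Rounding up, n = 225.

n = 225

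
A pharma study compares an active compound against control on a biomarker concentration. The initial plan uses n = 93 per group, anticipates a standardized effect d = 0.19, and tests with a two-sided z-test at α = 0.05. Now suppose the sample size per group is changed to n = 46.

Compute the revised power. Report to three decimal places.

Power ≈ 0.149

With n = 46 per group: δ = d·√(n/2) = 0.19 × √(46/2) = 0.9112. Critical value z_{0.025} = 1.960.
Revised power = Φ(δ − 1.960) + Φ(−δ − 1.960) = Φ(-1.049) + Φ(-2.871) = 0.1471 + 0.0020 = 0.1492.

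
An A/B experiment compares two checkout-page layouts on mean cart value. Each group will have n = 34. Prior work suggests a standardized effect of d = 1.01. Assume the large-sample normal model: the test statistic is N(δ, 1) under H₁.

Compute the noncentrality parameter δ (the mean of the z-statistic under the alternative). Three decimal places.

δ = d·√(n/2) = 1.01 × √(34/2) = 4.1643

δ ≈ 4.164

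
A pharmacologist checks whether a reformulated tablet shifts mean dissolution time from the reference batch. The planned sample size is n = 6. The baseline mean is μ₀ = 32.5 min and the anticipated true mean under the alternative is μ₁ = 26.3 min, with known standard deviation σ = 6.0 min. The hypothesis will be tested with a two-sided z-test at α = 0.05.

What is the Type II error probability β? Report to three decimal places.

Standardized effect: d = |μ₁ − μ₀| / σ = |26.3 − 32.5| / 6.0 = 1.0333
Noncentrality parameter: δ = d·√n = 1.0333 × √6 = 2.5311
Two-sided α = 0.05 → critical value z_{0.025} = 1.960.
Power = Φ(δ − 1.960) + Φ(−δ − 1.960) = Φ(0.571) + Φ(-4.491) = 0.7161 + 0.0000 = 0.7161.
Type II error: β = 1 − power = 1 − 0.7161 = 0.2839.

β ≈ 0.284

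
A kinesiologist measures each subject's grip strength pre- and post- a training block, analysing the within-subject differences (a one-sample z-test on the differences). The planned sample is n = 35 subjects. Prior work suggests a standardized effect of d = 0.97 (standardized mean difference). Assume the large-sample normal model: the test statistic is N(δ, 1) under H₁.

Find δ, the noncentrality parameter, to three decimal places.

δ ≈ 5.739

The noncentrality parameter scales effect size by the design's sample-size factor: δ = d·√n = 0.97 × √35 = 5.7386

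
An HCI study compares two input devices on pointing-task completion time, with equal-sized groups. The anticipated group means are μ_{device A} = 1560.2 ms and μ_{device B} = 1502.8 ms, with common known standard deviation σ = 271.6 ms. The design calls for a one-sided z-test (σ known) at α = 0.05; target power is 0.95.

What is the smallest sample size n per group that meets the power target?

Standardized effect: d = |μ_{device A} − μ_{device B}| / σ = |1560.2 − 1502.8| / 271.6 = 0.2113
Set Φ(δ − 1.645) = 0.95; then δ − 1.645 = Φ⁻¹(0.95) = 1.645, giving δ = 3.290.
δ = d·√(n/2) ⇒ n = 2(δ/d)² = 2 × (3.290 / 0.2113)² = 484.60.
Round up to the next whole unit.

n = 485 per group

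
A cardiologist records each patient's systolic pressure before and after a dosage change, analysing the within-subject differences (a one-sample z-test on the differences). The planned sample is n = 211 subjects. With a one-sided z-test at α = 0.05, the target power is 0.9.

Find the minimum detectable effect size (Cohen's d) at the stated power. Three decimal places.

d ≈ 0.201

Required noncentrality: δ = z_{0.05} + z_{0.10} = 1.645 + 1.282 = 2.926.
δ = d·√n ⇒ d = δ/√n = 2.926/√211 = 0.2015.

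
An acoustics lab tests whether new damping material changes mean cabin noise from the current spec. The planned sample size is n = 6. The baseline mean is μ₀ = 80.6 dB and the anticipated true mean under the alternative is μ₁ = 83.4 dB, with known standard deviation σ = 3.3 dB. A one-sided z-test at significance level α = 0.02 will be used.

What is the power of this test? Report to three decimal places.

Standardized effect: d = |μ₁ − μ₀| / σ = |83.4 − 80.6| / 3.3 = 0.8485
Noncentrality parameter: δ = d·√n = 0.8485 × √6 = 2.0784
One-sided α = 0.02 → critical value z_{0.02} = 2.054.
Power = P(Z > 2.054 − δ) = Φ(0.025) = 0.5098.

Power ≈ 0.510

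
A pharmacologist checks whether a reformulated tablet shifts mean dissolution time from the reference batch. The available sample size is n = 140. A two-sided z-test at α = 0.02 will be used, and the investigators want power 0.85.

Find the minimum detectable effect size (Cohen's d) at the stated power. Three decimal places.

d ≈ 0.284

Required noncentrality: δ = z_{0.01} + z_{0.15} = 2.326 + 1.036 = 3.363.
(Lower-tail contribution to power is negligible for δ > 0.)
δ = d·√n ⇒ d = δ/√n = 3.363/√140 = 0.2842.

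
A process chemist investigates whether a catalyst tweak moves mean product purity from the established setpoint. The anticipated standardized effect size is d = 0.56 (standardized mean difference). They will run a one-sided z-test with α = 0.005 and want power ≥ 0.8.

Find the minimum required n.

n = 38

Set Φ(δ − 2.576) = 0.8; then δ − 2.576 = Φ⁻¹(0.8) = 0.842, giving δ = 3.417.
δ = d·√n ⇒ n = (δ/d)² = (3.417 / 0.56)² = 37.24.
Rounding up, n = 38.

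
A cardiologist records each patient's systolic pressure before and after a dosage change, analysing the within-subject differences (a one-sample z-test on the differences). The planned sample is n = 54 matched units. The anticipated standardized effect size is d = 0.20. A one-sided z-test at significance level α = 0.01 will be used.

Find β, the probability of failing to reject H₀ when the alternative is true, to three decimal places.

Noncentrality parameter: δ = d·√n = 0.20 × √54 = 1.4697
Critical value for a one-sided test at α = 0.01: z_α = 2.326.
Power = Φ(δ − 2.326) = Φ(-0.857) = 0.1958.
Type II error: β = 1 − power = 1 − 0.1958 = 0.8042.

β ≈ 0.804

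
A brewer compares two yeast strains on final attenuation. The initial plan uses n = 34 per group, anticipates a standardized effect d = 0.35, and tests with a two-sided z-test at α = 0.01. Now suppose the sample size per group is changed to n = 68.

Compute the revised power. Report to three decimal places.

Power ≈ 0.296

With n = 68 per group: δ = d·√(n/2) = 0.35 × √(68/2) = 2.0408. Critical value z_{0.005} = 2.576.
Revised power = Φ(δ − 2.576) + Φ(−δ − 2.576) = Φ(-0.535) + Φ(-4.617) = 0.2963 + 0.0000 = 0.2963.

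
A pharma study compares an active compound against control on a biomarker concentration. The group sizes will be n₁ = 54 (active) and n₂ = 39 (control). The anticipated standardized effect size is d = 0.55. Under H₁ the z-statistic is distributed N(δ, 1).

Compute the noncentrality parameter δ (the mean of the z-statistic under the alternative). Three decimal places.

The noncentrality parameter scales effect size by the design's sample-size factor: δ = d / √(1/n₁ + 1/n₂) = 0.55 / √(1/54 + 1/39) = 2.6173

δ ≈ 2.617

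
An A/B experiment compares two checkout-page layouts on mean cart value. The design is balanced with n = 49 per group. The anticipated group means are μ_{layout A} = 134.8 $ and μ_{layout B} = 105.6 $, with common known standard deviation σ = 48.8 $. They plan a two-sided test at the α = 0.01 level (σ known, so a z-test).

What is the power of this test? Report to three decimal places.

Power ≈ 0.650

Standardized effect: d = |μ_{layout A} − μ_{layout B}| / σ = |134.8 − 105.6| / 48.8 = 0.5984
Noncentrality parameter: δ = d·√(n/2) = 0.5984 × √(49/2) = 2.9617
Two-sided α = 0.01 → critical value z_{0.005} = 2.576.
Power = Φ(δ − 2.576) + Φ(−δ − 2.576) = Φ(0.386) + Φ(-5.538) = 0.6502 + 0.0000 = 0.6502.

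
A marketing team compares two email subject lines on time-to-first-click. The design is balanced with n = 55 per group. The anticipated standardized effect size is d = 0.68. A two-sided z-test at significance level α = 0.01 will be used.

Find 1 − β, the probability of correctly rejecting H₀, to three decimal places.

Noncentrality parameter: δ = d·√(n/2) = 0.68 × √(55/2) = 3.5660
Two-sided α = 0.01 → critical value z_{0.005} = 2.576.
Power = Φ(δ − 2.576) + Φ(−δ − 2.576) = Φ(0.990) + Φ(-6.142) = 0.8389 + 0.0000 = 0.8389.

Power ≈ 0.839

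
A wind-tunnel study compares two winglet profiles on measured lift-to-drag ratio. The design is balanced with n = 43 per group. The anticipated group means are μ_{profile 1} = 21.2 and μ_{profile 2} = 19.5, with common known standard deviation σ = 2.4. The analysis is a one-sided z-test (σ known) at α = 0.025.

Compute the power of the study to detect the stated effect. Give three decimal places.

Power ≈ 0.907

Standardized effect: d = |μ_{profile 1} − μ_{profile 2}| / σ = |21.2 − 19.5| / 2.4 = 0.7083
Noncentrality parameter: λ = d·√(n/2) = 0.7083 × √(43/2) = 3.2844
One-sided α = 0.025 → critical value z_{0.025} = 1.960.
Power = P(Z > 1.960 − λ) = Φ(1.324) = 0.9073.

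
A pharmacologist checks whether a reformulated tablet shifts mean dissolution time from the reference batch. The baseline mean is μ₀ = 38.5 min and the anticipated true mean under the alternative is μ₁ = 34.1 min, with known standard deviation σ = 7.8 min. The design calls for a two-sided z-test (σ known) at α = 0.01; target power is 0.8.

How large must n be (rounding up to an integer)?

Standardized effect: d = |μ₁ − μ₀| / σ = |34.1 − 38.5| / 7.8 = 0.5641
Set Φ(δ − 2.576) = 0.8; then δ − 2.576 = Φ⁻¹(0.8) = 0.842, giving δ = 3.417.
(For δ > 0 the lower-tail rejection region contributes negligibly to power, so the one-term inversion is standard.)
δ = d·√n ⇒ n = (δ/d)² = (3.417 / 0.5641)² = 36.70.
Round up to the next whole unit.

n = 37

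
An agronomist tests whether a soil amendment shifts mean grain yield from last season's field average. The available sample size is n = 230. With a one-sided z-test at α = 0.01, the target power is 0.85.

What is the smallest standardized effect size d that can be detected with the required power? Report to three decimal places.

d ≈ 0.222

Required noncentrality: δ = z_{0.01} + z_{0.15} = 2.326 + 1.036 = 3.363.
δ = d·√n ⇒ d = δ/√n = 3.363/√230 = 0.2217.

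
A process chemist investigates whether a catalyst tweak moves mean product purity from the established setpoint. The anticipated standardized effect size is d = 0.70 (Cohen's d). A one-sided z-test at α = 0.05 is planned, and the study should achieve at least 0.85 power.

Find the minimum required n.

n = 15

Set Φ(δ − 1.645) = 0.85; then δ − 1.645 = Φ⁻¹(0.85) = 1.036, giving δ = 2.681.
δ = d·√n ⇒ n = (δ/d)² = (2.681 / 0.70)² = 14.67.
Round up to the next whole unit.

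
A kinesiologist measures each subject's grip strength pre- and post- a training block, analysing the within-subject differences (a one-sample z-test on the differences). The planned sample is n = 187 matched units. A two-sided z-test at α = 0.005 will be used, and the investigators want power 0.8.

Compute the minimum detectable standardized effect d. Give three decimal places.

Required noncentrality: δ = z_{0.0025} + z_{0.20} = 2.807 + 0.842 = 3.649.
(The second rejection-region term Φ(−δ − z_{α/2}) is negligible and dropped.)
δ = d·√n ⇒ d = δ/√n = 3.649/√187 = 0.2668.

d ≈ 0.267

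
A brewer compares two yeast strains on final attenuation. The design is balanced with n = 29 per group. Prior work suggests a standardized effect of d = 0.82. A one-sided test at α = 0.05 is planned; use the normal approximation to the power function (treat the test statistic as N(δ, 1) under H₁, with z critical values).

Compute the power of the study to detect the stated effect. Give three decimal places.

Power ≈ 0.930

Noncentrality parameter: λ = d·√(n/2) = 0.82 × √(29/2) = 3.1225
One-sided α = 0.05 → critical value z_{0.05} = 1.645.
Power = P(Z > 1.645 − λ) = Φ(1.478) = 0.9302.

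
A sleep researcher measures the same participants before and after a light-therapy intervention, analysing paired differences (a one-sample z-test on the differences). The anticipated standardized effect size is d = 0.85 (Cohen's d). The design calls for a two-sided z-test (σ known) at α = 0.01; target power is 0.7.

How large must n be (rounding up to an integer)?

Set Φ(δ − 2.576) = 0.7; then δ − 2.576 = Φ⁻¹(0.7) = 0.524, giving δ = 3.100.
(Ignoring the negligible lower-tail rejection probability gives the usual closed-form inversion.)
δ = d·√n ⇒ n = (δ/d)² = (3.100 / 0.85)² = 13.30.
Rounding up, n = 14.

n = 14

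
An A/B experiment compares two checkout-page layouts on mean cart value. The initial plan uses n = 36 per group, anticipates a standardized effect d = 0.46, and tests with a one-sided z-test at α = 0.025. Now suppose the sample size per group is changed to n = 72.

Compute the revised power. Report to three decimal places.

Power ≈ 0.788

With n = 72 per group: δ = d·√(n/2) = 0.46 × √(72/2) = 2.7600. Critical value z_{0.025} = 1.960.
Revised power = P(Z > 1.960 − δ) = Φ(0.800) = 0.7882.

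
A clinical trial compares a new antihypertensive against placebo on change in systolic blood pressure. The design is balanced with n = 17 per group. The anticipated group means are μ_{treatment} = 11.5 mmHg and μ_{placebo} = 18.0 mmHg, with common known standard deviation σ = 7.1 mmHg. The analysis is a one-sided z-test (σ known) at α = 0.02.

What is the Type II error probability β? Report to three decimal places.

Standardized effect: d = |μ_{treatment} − μ_{placebo}| / σ = |11.5 − 18.0| / 7.1 = 0.9155
Noncentrality parameter: δ = d·√(n/2) = 0.9155 × √(17/2) = 2.6691
Critical value for a one-sided test at α = 0.02: z_α = 2.054.
Power = Φ(δ − 2.054) = Φ(0.615) = 0.7308.
Type II error: β = 1 − power = 1 − 0.7308 = 0.2692.

β ≈ 0.269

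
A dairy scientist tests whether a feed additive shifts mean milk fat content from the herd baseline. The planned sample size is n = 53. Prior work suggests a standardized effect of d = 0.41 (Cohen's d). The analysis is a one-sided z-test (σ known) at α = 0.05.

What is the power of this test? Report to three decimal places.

Power ≈ 0.910

Noncentrality parameter: δ = d·√n = 0.41 × √53 = 2.9848
One-sided α = 0.05 → critical value z_{0.05} = 1.645.
Power = Φ(δ − 1.645) = Φ(1.340) = 0.9099.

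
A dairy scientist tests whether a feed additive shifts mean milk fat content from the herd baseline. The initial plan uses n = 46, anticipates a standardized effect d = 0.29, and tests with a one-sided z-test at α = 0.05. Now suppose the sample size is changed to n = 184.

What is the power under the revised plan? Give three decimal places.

Power ≈ 0.989

With n = 184: δ = d·√n = 0.29 × √184 = 3.9338. Critical value z_{0.05} = 1.645.
Revised power = Φ(δ − 1.645) = Φ(2.289) = 0.9890.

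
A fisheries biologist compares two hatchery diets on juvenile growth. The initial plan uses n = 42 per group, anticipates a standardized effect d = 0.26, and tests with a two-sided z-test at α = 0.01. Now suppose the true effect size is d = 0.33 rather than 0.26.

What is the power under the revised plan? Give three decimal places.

With d = 0.33: δ = d·√(n/2) = 0.33 × √(42/2) = 1.5122. Critical value z_{0.005} = 2.576.
Revised power = Φ(δ − 2.576) + Φ(−δ − 2.576) = Φ(-1.064) + Φ(-4.088) = 0.1438 + 0.0000 = 0.1438.

Power ≈ 0.144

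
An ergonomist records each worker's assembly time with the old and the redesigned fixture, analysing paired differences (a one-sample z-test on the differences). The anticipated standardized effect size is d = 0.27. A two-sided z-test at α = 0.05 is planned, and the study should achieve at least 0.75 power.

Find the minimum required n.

For power 0.75 need Φ(δ − z_{0.025}) = 0.75, so δ = z_{0.025} + z_{0.25} = 1.960 + 0.674 = 2.634.
(For δ > 0 the lower-tail rejection region contributes negligibly to power, so the one-term inversion is standard.)
δ = d·√n ⇒ n = (δ/d)² = (2.634 / 0.27)² = 95.20.
Rounding up, n = 96.

n = 96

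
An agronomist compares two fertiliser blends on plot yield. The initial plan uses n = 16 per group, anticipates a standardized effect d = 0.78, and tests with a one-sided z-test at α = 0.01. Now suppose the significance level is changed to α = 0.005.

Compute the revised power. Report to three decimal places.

δ = d·√(n/2) = 0.78 × √(16/2) = 2.2062 (unchanged). New critical value: z_{0.005} = 2.576.
Revised power = Φ(δ − 2.576) = Φ(-0.370) = 0.3558.

Power ≈ 0.356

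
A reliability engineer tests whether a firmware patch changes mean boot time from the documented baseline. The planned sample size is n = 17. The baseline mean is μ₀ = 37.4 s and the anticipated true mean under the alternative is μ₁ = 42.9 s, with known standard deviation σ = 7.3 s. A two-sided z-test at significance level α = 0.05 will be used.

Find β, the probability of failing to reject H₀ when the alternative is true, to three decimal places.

Standardized effect: d = |μ₁ − μ₀| / σ = |42.9 − 37.4| / 7.3 = 0.7534
Noncentrality parameter: δ = d·√n = 0.7534 × √17 = 3.1064
Two-sided α = 0.05 → critical value z_{0.025} = 1.960.
Power = Φ(δ − 1.960) + Φ(−δ − 1.960) = Φ(1.146) + Φ(-5.066) = 0.8742 + 0.0000 = 0.8742.
Type II error: β = 1 − power = 1 − 0.8742 = 0.1258.

β ≈ 0.126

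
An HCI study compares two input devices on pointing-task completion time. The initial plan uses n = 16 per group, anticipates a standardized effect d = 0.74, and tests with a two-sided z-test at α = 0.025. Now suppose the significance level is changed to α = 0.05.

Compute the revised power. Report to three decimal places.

Power ≈ 0.553

δ = d·√(n/2) = 0.74 × √(16/2) = 2.0930 (unchanged). New critical value: z_{0.025} = 1.960.
Revised power = Φ(δ − 1.960) + Φ(−δ − 1.960) = Φ(0.133) + Φ(-4.053) = 0.5529 + 0.0000 = 0.5530.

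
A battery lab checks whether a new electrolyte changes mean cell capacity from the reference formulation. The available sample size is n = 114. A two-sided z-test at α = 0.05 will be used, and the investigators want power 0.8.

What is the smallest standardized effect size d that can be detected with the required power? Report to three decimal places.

d ≈ 0.262

Need Φ(δ − 1.960) = 0.8, so δ = 1.960 + 0.842 = 2.802.
(Lower-tail contribution to power is negligible for δ > 0.)
δ = d·√n ⇒ d = δ/√n = 2.802/√114 = 0.2624.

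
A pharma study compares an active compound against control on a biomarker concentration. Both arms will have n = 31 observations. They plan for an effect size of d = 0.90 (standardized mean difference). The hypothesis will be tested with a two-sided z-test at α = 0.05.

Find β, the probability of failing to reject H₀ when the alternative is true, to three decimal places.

Noncentrality parameter: δ = d·√(n/2) = 0.90 × √(31/2) = 3.5433
Critical value for a two-sided test at α = 0.05: z_{α/2} = 1.960.
Power = Φ(δ − 1.960) + Φ(−δ − 1.960) = Φ(1.583) + Φ(-5.503) = 0.9433 + 0.0000 = 0.9433.
Type II error: β = 1 − power = 1 − 0.9433 = 0.0567.

β ≈ 0.057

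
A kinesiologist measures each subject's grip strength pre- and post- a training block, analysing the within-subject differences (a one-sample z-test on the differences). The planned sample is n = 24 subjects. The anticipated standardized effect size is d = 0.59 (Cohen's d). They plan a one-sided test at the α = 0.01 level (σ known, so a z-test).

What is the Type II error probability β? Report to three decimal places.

Noncentrality parameter: δ = d·√n = 0.59 × √24 = 2.8904
Critical value for a one-sided test at α = 0.01: z_α = 2.326.
Power = P(Z > 2.326 − δ) = Φ(0.564) = 0.7136.
Type II error: β = 1 − power = 1 − 0.7136 = 0.2864.

β ≈ 0.286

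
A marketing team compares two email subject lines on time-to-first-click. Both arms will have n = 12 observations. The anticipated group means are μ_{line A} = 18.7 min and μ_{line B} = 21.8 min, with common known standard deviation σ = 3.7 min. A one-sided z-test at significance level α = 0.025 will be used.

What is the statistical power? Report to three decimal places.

Power ≈ 0.537

Standardized effect: d = |μ_{line A} − μ_{line B}| / σ = |18.7 − 21.8| / 3.7 = 0.8378
Noncentrality parameter: δ = d·√(n/2) = 0.8378 × √(12/2) = 2.0523
Critical value for a one-sided test at α = 0.025: z_α = 1.960.
Power = P(Z > 1.960 − δ) = Φ(0.092) = 0.5368.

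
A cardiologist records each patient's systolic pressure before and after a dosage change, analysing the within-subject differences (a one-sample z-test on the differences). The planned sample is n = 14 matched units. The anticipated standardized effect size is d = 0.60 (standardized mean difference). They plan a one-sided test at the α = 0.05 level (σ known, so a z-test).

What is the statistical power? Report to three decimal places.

Power ≈ 0.726

Noncentrality parameter: δ = d·√n = 0.60 × √14 = 2.2450
Critical value for a one-sided test at α = 0.05: z_α = 1.645.
Power = P(Z > 1.645 − δ) = Φ(0.600) = 0.7258.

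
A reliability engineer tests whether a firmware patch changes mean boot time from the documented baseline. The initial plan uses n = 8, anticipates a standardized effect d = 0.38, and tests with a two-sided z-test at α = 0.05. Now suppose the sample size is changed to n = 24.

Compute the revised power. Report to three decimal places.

With n = 24: δ = d·√n = 0.38 × √24 = 1.8616. Critical value z_{0.025} = 1.960.
Revised power = Φ(δ − 1.960) + Φ(−δ − 1.960) = Φ(-0.098) + Φ(-3.822) = 0.4608 + 0.0001 = 0.4609.

Power ≈ 0.461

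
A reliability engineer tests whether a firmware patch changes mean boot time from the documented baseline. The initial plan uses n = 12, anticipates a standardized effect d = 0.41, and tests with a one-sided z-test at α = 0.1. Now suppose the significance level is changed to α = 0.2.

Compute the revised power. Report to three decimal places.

δ = d·√n = 0.41 × √12 = 1.4203 (unchanged). New critical value: z_{0.2} = 0.842.
Revised power = P(Z > 0.842 − δ) = Φ(0.579) = 0.7186.

Power ≈ 0.719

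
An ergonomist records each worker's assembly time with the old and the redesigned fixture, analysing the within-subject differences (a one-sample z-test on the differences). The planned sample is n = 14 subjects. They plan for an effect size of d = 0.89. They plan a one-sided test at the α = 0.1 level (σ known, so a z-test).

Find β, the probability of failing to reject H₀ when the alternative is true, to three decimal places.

Noncentrality parameter: δ = d·√n = 0.89 × √14 = 3.3301
One-sided α = 0.1 → critical value z_{0.1} = 1.282.
Power = P(Z > 1.282 − δ) = Φ(2.049) = 0.9797.
Type II error: β = 1 − power = 1 − 0.9797 = 0.0203.

β ≈ 0.020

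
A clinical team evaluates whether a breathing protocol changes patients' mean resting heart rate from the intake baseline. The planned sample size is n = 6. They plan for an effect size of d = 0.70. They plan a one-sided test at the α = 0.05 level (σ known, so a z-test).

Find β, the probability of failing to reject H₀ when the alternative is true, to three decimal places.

Noncentrality parameter: δ = d·√n = 0.70 × √6 = 1.7146
One-sided α = 0.05 → critical value z_{0.05} = 1.645.
Power = P(Z > 1.645 − δ) = Φ(0.070) = 0.5278.
Type II error: β = 1 − power = 1 − 0.5278 = 0.4722.

β ≈ 0.472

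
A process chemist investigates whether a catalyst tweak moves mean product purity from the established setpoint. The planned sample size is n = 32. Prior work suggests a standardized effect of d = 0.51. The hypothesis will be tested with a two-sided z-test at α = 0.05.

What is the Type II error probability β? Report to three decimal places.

β ≈ 0.177

Noncentrality parameter: δ = d·√n = 0.51 × √32 = 2.8850
Critical value for a two-sided test at α = 0.05: z_{α/2} = 1.960.
Power = Φ(δ − 1.960) + Φ(−δ − 1.960) = Φ(0.925) + Φ(-4.845) = 0.8225 + 0.0000 = 0.8225.
Type II error: β = 1 − power = 1 − 0.8225 = 0.1775.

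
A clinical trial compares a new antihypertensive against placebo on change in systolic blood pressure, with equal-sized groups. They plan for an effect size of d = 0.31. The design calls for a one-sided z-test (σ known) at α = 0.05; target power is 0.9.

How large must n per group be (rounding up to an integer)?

n = 179 per group

For power 0.9 need Φ(δ − z_{0.05}) = 0.9, so δ = z_{0.05} + z_{0.10} = 1.645 + 1.282 = 2.926.
δ = d·√(n/2) ⇒ n = 2(δ/d)² = 2 × (2.926 / 0.31)² = 178.23.
Round up to the next whole unit.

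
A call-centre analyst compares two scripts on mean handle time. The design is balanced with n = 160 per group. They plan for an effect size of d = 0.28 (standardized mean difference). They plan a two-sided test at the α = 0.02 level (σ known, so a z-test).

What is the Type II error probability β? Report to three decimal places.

β ≈ 0.429

Noncentrality parameter: δ = d·√(n/2) = 0.28 × √(160/2) = 2.5044
Critical value for a two-sided test at α = 0.02: z_{α/2} = 2.326.
Power = Φ(δ − 2.326) + Φ(−δ − 2.326) = Φ(0.178) + Φ(-4.831) = 0.5707 + 0.0000 = 0.5707.
Type II error: β = 1 − power = 1 − 0.5707 = 0.4293.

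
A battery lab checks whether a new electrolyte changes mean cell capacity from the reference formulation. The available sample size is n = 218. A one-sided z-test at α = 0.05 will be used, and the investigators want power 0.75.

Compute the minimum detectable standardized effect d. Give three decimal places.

d ≈ 0.157

Required noncentrality: δ = z_{0.05} + z_{0.25} = 1.645 + 0.674 = 2.319.
δ = d·√n ⇒ d = δ/√n = 2.319/√218 = 0.1571.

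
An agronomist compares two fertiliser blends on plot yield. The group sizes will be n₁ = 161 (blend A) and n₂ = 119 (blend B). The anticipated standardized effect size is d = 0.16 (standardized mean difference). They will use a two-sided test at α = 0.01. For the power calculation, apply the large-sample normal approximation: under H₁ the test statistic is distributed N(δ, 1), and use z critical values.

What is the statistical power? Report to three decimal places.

Power ≈ 0.105

Noncentrality parameter: δ = d / √(1/n₁ + 1/n₂) = 0.16 / √(1/161 + 1/119) = 1.3235
Two-sided α = 0.01 → critical value z_{0.005} = 2.576.
Power = Φ(δ − 2.576) + Φ(−δ − 2.576) = Φ(-1.252) + Φ(-3.899) = 0.1052 + 0.0000 = 0.1053.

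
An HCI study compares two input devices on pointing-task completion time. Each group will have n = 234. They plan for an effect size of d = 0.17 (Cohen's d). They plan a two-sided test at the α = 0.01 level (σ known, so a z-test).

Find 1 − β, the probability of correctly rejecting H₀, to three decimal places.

Power ≈ 0.231

Noncentrality parameter: δ = d·√(n/2) = 0.17 × √(234/2) = 1.8388
Critical value for a two-sided test at α = 0.01: z_{α/2} = 2.576.
Power = Φ(δ − 2.576) + Φ(−δ − 2.576) = Φ(-0.737) + Φ(-4.415) = 0.2306 + 0.0000 = 0.2306.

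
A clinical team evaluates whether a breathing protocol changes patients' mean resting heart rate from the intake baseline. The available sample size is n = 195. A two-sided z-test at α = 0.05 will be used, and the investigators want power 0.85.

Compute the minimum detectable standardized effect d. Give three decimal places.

d ≈ 0.215

Required noncentrality: δ = z_{0.025} + z_{0.15} = 1.960 + 1.036 = 2.996.
(The second rejection-region term Φ(−δ − z_{α/2}) is negligible and dropped.)
δ = d·√n ⇒ d = δ/√n = 2.996/√195 = 0.2146.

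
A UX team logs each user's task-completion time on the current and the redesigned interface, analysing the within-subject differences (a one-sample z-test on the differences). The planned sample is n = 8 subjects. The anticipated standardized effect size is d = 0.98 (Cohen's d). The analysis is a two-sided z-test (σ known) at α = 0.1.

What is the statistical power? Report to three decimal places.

Power ≈ 0.870

Noncentrality parameter: δ = d·√n = 0.98 × √8 = 2.7719
Critical value for a two-sided test at α = 0.1: z_{α/2} = 1.645.
Power = Φ(δ − 1.645) + Φ(−δ − 1.645) = Φ(1.127) + Φ(-4.417) = 0.8701 + 0.0000 = 0.8701.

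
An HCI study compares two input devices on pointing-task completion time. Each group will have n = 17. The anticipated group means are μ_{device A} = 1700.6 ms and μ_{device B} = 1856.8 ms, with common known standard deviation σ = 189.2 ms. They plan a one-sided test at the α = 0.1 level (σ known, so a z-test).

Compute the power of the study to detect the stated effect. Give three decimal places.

Power ≈ 0.870

Standardized effect: d = |μ_{device A} − μ_{device B}| / σ = |1700.6 − 1856.8| / 189.2 = 0.8256
Noncentrality parameter: δ = d·√(n/2) = 0.8256 × √(17/2) = 2.4070
Critical value for a one-sided test at α = 0.1: z_α = 1.282.
Power = Φ(δ − 1.282) = Φ(1.125) = 0.8698.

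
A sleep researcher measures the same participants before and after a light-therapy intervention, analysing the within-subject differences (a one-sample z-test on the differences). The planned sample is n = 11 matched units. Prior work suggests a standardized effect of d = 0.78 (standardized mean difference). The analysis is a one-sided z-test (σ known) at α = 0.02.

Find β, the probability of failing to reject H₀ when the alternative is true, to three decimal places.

Noncentrality parameter: δ = d·√n = 0.78 × √11 = 2.5870
Critical value for a one-sided test at α = 0.02: z_α = 2.054.
Power = P(Z > 2.054 − δ) = Φ(0.533) = 0.7031.
Type II error: β = 1 − power = 1 − 0.7031 = 0.2969.

β ≈ 0.297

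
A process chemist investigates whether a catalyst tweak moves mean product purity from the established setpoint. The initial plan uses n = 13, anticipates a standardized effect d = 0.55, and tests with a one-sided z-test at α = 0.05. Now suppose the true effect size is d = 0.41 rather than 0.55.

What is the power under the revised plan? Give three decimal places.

Power ≈ 0.434

With d = 0.41: δ = d·√n = 0.41 × √13 = 1.4783. Critical value z_{0.05} = 1.645.
Revised power = P(Z > 1.645 − δ) = Φ(-0.167) = 0.4339.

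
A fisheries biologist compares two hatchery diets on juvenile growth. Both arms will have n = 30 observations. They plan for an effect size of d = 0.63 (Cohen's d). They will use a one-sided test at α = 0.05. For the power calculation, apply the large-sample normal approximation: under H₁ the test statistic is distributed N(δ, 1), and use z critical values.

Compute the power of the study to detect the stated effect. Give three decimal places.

Noncentrality parameter: δ = d·√(n/2) = 0.63 × √(30/2) = 2.4400
One-sided α = 0.05 → critical value z_{0.05} = 1.645.
Power = Φ(δ − 1.645) = Φ(0.795) = 0.7867.

Power ≈ 0.787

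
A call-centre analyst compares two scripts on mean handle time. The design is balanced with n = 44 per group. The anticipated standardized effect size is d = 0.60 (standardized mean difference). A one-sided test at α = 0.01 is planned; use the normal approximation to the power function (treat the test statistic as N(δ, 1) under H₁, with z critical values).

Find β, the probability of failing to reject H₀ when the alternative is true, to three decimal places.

Noncentrality parameter: δ = d·√(n/2) = 0.60 × √(44/2) = 2.8142
One-sided α = 0.01 → critical value z_{0.01} = 2.326.
Power = Φ(δ − 2.326) = Φ(0.488) = 0.6872.
Type II error: β = 1 − power = 1 − 0.6872 = 0.3128.

β ≈ 0.313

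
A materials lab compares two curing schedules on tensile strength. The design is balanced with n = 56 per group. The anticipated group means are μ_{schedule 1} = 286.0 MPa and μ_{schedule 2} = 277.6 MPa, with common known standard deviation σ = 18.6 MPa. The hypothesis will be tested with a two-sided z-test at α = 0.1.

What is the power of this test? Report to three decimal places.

Power ≈ 0.772

Standardized effect: d = |μ_{schedule 1} − μ_{schedule 2}| / σ = |286.0 − 277.6| / 18.6 = 0.4516
Noncentrality parameter: δ = d·√(n/2) = 0.4516 × √(56/2) = 2.3897
Two-sided α = 0.1 → critical value z_{0.05} = 1.645.
Power = Φ(δ − 1.645) + Φ(−δ − 1.645) = Φ(0.745) + Φ(-4.035) = 0.7718 + 0.0000 = 0.7718.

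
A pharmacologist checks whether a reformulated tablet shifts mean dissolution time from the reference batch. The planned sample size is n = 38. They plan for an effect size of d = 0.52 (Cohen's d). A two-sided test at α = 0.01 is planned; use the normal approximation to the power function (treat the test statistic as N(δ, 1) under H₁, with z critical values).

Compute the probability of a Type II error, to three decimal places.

β ≈ 0.264

Noncentrality parameter: δ = d·√n = 0.52 × √38 = 3.2055
Critical value for a two-sided test at α = 0.01: z_{α/2} = 2.576.
Power = Φ(δ − 2.576) + Φ(−δ − 2.576) = Φ(0.630) + Φ(-5.781) = 0.7355 + 0.0000 = 0.7355.
Type II error: β = 1 − power = 1 − 0.7355 = 0.2645.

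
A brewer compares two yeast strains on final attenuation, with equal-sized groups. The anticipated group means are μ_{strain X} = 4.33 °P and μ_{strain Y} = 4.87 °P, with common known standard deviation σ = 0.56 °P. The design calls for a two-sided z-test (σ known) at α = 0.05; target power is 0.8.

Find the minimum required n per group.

n = 17 per group

Standardized effect: d = |μ_{strain X} − μ_{strain Y}| / σ = |4.33 − 4.87| / 0.56 = 0.9643
For power 0.8 need Φ(δ − z_{0.025}) = 0.8, so δ = z_{0.025} + z_{0.20} = 1.960 + 0.842 = 2.802.
(For δ > 0 the lower-tail rejection region contributes negligibly to power, so the one-term inversion is standard.)
δ = d·√(n/2) ⇒ n = 2(δ/d)² = 2 × (2.802 / 0.9643)² = 16.88.
Round up to the next whole unit.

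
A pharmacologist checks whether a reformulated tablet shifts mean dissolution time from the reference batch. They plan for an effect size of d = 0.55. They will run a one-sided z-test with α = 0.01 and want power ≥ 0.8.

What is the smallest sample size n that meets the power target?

Set Φ(δ − 2.326) = 0.8; then δ − 2.326 = Φ⁻¹(0.8) = 0.842, giving δ = 3.168.
δ = d·√n ⇒ n = (δ/d)² = (3.168 / 0.55)² = 33.18.
Round up to the next whole unit.

n = 34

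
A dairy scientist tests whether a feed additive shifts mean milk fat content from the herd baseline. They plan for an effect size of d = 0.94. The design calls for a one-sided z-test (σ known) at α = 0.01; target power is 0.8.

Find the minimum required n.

For power 0.8 need Φ(δ − z_{0.01}) = 0.8, so δ = z_{0.01} + z_{0.20} = 2.326 + 0.842 = 3.168.
δ = d·√n ⇒ n = (δ/d)² = (3.168 / 0.94)² = 11.36.
Round up to the next whole unit.

n = 12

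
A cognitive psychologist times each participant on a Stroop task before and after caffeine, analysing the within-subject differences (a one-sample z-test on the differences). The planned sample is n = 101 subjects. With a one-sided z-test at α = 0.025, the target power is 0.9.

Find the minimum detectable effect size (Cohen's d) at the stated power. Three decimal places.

Required noncentrality: δ = z_{0.025} + z_{0.10} = 1.960 + 1.282 = 3.242.
δ = d·√n ⇒ d = δ/√n = 3.242/√101 = 0.3225.

d ≈ 0.323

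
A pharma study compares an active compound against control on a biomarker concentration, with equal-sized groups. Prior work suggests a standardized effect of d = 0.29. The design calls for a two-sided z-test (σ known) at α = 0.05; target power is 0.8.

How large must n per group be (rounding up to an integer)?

Set Φ(δ − 1.960) = 0.8; then δ − 1.960 = Φ⁻¹(0.8) = 0.842, giving δ = 2.802.
(For δ > 0 the lower-tail rejection region contributes negligibly to power, so the one-term inversion is standard.)
δ = d·√(n/2) ⇒ n = 2(δ/d)² = 2 × (2.802 / 0.29)² = 186.66.
Round up to the next whole unit.

n = 187 per group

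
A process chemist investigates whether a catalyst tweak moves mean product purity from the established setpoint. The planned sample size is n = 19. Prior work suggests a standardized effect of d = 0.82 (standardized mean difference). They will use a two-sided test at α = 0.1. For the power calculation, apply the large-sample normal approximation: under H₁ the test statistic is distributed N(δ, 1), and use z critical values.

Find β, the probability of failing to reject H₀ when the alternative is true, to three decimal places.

β ≈ 0.027

Noncentrality parameter: δ = d·√n = 0.82 × √19 = 3.5743
Critical value for a two-sided test at α = 0.1: z_{α/2} = 1.645.
Power = Φ(δ − 1.645) + Φ(−δ − 1.645) = Φ(1.929) + Φ(-5.219) = 0.9732 + 0.0000 = 0.9732.
Type II error: β = 1 − power = 1 − 0.9732 = 0.0268.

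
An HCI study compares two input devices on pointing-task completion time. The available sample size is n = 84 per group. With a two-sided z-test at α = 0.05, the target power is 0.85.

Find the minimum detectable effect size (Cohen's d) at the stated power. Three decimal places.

d ≈ 0.462

Need Φ(δ − 1.960) = 0.85, so δ = 1.960 + 1.036 = 2.996.
(The second rejection-region term Φ(−δ − z_{α/2}) is negligible and dropped.)
δ = d·√(n/2) ⇒ d = δ/√(n/2) = 2.996/√(84/2) = 0.4624.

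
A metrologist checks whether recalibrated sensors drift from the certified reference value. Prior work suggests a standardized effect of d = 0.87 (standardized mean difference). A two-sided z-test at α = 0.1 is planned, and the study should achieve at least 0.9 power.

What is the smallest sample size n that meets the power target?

n = 12

For power 0.9 need Φ(δ − z_{0.05}) = 0.9, so δ = z_{0.05} + z_{0.10} = 1.645 + 1.282 = 2.926.
(For δ > 0 the lower-tail rejection region contributes negligibly to power, so the one-term inversion is standard.)
δ = d·√n ⇒ n = (δ/d)² = (2.926 / 0.87)² = 11.31.
Round up to the next whole unit.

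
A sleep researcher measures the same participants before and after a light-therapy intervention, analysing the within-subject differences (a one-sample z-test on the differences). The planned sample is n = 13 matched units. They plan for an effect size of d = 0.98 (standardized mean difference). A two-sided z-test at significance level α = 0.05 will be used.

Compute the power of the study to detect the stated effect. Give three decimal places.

Power ≈ 0.942

Noncentrality parameter: δ = d·√n = 0.98 × √13 = 3.5334
Two-sided α = 0.05 → critical value z_{0.025} = 1.960.
Power = Φ(δ − 1.960) + Φ(−δ − 1.960) = Φ(1.573) + Φ(-5.493) = 0.9422 + 0.0000 = 0.9422.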